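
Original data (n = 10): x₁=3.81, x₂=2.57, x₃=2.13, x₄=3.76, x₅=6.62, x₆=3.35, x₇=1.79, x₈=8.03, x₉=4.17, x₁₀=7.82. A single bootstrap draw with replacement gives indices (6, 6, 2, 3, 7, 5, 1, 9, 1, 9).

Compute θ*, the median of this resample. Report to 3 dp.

Resample values: 3.35, 3.35, 2.57, 2.13, 1.79, 6.62, 3.81, 4.17, 3.81, 4.17.
Sorted: 1.79, 2.13, 2.57, 3.35, 3.35, 3.81, 3.81, 4.17, 4.17, 6.62
Median = average of the two middle values = 3.580

θ* = 3.580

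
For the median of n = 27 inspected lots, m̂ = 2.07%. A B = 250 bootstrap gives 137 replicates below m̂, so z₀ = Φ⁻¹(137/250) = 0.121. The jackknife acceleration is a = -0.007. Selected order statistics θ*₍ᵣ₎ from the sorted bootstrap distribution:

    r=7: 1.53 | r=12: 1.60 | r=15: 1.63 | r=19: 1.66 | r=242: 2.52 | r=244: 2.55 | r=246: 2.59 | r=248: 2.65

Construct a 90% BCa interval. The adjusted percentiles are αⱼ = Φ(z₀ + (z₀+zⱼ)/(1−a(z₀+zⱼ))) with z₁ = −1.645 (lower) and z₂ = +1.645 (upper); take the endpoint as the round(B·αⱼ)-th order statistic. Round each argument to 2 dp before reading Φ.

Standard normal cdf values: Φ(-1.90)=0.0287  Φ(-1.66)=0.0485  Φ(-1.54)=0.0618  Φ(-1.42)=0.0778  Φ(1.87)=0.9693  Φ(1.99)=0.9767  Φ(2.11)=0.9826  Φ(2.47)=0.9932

(1.66, 2.52)

Lower: z₀ + z₁ = 0.121 + (-1.645) = -1.524; 1 − a(z₀+z₁) = 1 − (-0.007)(-1.524) = 0.9893; argument = 0.121 + (-1.524)/0.9893 = -1.4194 → -1.42.
α₁ = Φ(-1.42) = 0.0778; rank = round(250 × 0.0778) = 19; θ*₍19₎ = 1.66.
Upper: z₀ + z₂ = 1.766; 1 − a(z₀+z₂) = 1.0124; argument = 1.8654 → 1.87; α₂ = 0.9693; rank = 242; θ*₍242₎ = 2.52.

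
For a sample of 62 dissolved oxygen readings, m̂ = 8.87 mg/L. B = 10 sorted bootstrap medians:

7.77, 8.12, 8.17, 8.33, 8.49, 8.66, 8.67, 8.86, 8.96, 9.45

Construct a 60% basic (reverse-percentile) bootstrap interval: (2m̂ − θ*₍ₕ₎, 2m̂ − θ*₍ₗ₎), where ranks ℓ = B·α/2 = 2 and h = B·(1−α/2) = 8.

Percentile endpoints at ranks 2 and 8: θ*₍2₎ = 8.12, θ*₍8₎ = 8.86.
Basic interval reflects these around m̂:
  lower = 2 × 8.87 − 8.86 = 8.88
  upper = 2 × 8.87 − 8.12 = 9.62

(8.88, 9.62)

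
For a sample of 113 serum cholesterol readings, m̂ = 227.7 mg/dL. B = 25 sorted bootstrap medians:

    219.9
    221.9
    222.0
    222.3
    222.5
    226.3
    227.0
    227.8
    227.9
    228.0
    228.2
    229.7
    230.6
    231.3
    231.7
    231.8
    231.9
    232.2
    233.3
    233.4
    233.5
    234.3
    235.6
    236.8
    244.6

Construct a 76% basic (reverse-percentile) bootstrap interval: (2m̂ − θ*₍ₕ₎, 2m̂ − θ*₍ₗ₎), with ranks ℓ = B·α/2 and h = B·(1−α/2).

(221.1, 233.4)

Percentile endpoints at ranks 3 and 22: θ*₍3₎ = 222.0, θ*₍22₎ = 234.3.
Basic interval reflects these around m̂:
  lower = 2 × 227.7 − 234.3 = 221.1
  upper = 2 × 227.7 − 222.0 = 233.4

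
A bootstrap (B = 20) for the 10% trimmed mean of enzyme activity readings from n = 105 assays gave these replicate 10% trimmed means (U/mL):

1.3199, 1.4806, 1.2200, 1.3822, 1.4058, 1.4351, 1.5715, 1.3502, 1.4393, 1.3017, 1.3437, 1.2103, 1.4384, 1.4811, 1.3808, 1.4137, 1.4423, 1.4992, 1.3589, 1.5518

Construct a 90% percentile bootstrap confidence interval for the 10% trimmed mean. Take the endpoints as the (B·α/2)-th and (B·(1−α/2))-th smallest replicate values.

(1.2103, 1.5518)

Sorted replicates: 1.2103, 1.2200, 1.3017, 1.3199, 1.3437, 1.3502, 1.3589, 1.3808, 1.3822, 1.4058, 1.4137, 1.4351, 1.4384, 1.4393, 1.4423, 1.4806, 1.4811, 1.4992, 1.5518, 1.5715
α = 0.10; lower rank = 20 × 0.050 = 1; upper rank = 20 × 0.950 = 19.
The 1st smallest replicate is 1.2103; the 19th is 1.5518.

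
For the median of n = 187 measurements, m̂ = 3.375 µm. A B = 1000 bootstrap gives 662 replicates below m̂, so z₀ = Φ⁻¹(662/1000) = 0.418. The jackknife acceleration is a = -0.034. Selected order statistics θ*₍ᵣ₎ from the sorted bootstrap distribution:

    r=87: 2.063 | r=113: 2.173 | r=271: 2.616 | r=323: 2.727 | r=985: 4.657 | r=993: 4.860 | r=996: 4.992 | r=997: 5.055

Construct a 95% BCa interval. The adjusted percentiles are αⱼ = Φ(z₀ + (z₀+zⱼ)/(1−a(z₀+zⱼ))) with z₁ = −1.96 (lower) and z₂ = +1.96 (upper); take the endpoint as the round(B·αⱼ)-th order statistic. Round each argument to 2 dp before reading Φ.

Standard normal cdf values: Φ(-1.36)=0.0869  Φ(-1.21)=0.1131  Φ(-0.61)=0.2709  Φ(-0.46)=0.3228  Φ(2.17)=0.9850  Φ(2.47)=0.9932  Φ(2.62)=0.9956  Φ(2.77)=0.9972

(2.173, 4.992)

Lower: z₀ + z₁ = 0.418 + (-1.960) = -1.542; 1 − a(z₀+z₁) = 1 − (-0.034)(-1.542) = 0.9476; argument = 0.418 + (-1.542)/0.9476 = -1.2093 → -1.21.
α₁ = Φ(-1.21) = 0.1131; rank = round(1000 × 0.1131) = 113; θ*₍113₎ = 2.173.
Upper: z₀ + z₂ = 2.378; 1 − a(z₀+z₂) = 1.0809; argument = 2.6181 → 2.62; α₂ = 0.9956; rank = 996; θ*₍996₎ = 4.992.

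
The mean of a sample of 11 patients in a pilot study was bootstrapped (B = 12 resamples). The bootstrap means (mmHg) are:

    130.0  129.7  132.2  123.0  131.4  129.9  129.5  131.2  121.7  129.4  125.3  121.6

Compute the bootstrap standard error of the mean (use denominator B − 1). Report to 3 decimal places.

SE* = 3.896

Bootstrap SE is the standard deviation of the 12 replicate means.
Mean of replicates: (130.0 + 129.7 + 132.2 + 123.0 + 131.4 + 129.9 + 129.5 + 131.2 + 121.7 + 129.4 + 125.3 + 121.6) / 12 = 1534.9000 / 12 = 127.9083
Sum of squared deviations: (+2.0917)² + (+1.7917)² + (+4.2917)² + (−4.9083)² + (+3.4917)² + (+1.9917)² + (+1.5917)² + (+3.2917)² + (−6.2083)² + (+1.4917)² + (−2.6083)² + (−6.3083)² = 166.9892
Variance = 166.9892 / 11 = 15.1808
SE* = √15.1808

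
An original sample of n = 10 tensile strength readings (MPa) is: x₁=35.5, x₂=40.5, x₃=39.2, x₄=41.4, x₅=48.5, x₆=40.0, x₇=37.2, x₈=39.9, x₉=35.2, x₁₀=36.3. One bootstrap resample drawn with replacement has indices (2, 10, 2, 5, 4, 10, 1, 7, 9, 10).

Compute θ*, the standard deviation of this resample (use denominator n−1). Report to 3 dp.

Resample values: 40.5, 36.3, 40.5, 48.5, 41.4, 36.3, 35.5, 37.2, 35.2, 36.3.
Mean = 38.7700; sum of squared deviations = 151.7810
s² = 151.7810 / 9 = 16.8646
s = √16.8646 = 4.107

θ* = 4.107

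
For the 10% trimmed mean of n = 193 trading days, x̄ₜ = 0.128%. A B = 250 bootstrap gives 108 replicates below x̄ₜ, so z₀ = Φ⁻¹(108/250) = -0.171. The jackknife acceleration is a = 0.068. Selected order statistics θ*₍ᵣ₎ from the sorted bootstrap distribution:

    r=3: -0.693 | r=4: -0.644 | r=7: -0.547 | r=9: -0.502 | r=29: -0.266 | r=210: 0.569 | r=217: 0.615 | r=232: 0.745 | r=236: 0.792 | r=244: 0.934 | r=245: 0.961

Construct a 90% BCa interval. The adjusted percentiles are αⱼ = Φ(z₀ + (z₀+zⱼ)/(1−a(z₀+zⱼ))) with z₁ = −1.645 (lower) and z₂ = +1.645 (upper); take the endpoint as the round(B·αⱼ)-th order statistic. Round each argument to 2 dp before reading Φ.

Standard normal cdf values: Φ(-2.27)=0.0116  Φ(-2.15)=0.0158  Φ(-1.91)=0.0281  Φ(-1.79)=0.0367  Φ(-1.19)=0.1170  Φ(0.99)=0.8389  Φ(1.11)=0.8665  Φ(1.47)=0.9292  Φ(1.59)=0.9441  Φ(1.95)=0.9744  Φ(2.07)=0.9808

(-0.502, 0.745)

Lower: z₀ + z₁ = -0.171 + (-1.645) = -1.816; 1 − a(z₀+z₁) = 1 − (0.068)(-1.816) = 1.1235; argument = -0.171 + (-1.816)/1.1235 = -1.7874 → -1.79.
α₁ = Φ(-1.79) = 0.0367; rank = round(250 × 0.0367) = 9; θ*₍9₎ = -0.502.
Upper: z₀ + z₂ = 1.474; 1 − a(z₀+z₂) = 0.8998; argument = 1.4672 → 1.47; α₂ = 0.9292; rank = 232; θ*₍232₎ = 0.745.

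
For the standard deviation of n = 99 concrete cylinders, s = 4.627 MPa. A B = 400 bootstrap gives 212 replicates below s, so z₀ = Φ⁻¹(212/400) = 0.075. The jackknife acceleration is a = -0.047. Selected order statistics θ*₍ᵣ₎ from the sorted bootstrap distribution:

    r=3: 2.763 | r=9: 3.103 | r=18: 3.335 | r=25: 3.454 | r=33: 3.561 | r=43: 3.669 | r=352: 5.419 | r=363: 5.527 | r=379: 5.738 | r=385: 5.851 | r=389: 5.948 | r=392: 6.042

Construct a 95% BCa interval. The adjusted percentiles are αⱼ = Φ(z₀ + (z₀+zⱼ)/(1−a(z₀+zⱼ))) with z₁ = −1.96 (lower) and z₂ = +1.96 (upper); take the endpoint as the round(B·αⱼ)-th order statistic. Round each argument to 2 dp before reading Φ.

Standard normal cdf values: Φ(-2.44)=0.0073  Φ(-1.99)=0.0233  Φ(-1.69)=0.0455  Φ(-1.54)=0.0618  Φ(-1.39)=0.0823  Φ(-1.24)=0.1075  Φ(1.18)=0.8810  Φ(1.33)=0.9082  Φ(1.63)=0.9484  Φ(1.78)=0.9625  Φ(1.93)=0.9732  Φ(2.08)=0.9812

(3.103, 5.948)

Lower: z₀ + z₁ = 0.075 + (-1.960) = -1.885; 1 − a(z₀+z₁) = 1 − (-0.047)(-1.885) = 0.9114; argument = 0.075 + (-1.885)/0.9114 = -1.9932 → -1.99.
α₁ = Φ(-1.99) = 0.0233; rank = round(400 × 0.0233) = 9; θ*₍9₎ = 3.103.
Upper: z₀ + z₂ = 2.035; 1 − a(z₀+z₂) = 1.0956; argument = 1.9324 → 1.93; α₂ = 0.9732; rank = 389; θ*₍389₎ = 5.948.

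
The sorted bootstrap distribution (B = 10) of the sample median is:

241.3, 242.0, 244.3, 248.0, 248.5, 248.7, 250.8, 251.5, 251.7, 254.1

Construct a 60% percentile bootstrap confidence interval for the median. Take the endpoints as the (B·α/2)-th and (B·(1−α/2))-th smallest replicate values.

α = 0.40; lower rank = 10 × 0.200 = 2; upper rank = 10 × 0.800 = 8.
The 2nd smallest replicate is 242.0; the 8th is 251.5.

(242.0, 251.5)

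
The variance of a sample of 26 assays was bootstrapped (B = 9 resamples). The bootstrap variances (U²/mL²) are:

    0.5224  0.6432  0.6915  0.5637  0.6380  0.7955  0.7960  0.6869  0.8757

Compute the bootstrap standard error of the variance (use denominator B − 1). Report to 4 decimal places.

Bootstrap SE is the standard deviation of the 9 replicate variances.
Mean of replicates: (0.5224 + 0.6432 + 0.6915 + 0.5637 + 0.6380 + 0.7955 + 0.7960 + 0.6869 + 0.8757) / 9 = 6.21290 / 9 = 0.69032
Sum of squared deviations: (−0.16792)² + (−0.04712)² + (+0.00118)² + (−0.12662)² + (−0.05232)² + (+0.10518)² + (+0.10568)² + (−0.00342)² + (+0.18538)² = 0.10580
Variance = 0.10580 / 8 = 0.01322
SE* = √0.01322

SE* = 0.1150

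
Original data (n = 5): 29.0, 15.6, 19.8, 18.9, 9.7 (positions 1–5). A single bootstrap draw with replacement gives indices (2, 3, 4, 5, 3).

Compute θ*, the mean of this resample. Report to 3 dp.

Resample values: 15.6, 19.8, 18.9, 9.7, 19.8.
Mean = (15.6 + 19.8 + 18.9 + 9.7 + 19.8) / 5 = 83.80 / 5 = 16.760

θ* = 16.760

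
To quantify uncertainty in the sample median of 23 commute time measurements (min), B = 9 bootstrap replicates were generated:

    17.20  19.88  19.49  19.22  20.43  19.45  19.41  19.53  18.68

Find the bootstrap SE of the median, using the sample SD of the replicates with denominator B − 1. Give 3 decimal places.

SE* = 0.903

Bootstrap SE is the standard deviation of the 9 replicate medians.
Mean of replicates: (17.20 + 19.88 + 19.49 + 19.22 + 20.43 + 19.45 + 19.41 + 19.53 + 18.68) / 9 = 173.2900 / 9 = 19.2544
Sum of squared deviations: (−2.0544)² + (+0.6256)² + (+0.2356)² + (−0.0344)² + (+1.1756)² + (+0.1956)² + (+0.1556)² + (+0.2756)² + (−0.5744)² = 6.5190
Variance = 6.5190 / 8 = 0.8149
SE* = √0.8149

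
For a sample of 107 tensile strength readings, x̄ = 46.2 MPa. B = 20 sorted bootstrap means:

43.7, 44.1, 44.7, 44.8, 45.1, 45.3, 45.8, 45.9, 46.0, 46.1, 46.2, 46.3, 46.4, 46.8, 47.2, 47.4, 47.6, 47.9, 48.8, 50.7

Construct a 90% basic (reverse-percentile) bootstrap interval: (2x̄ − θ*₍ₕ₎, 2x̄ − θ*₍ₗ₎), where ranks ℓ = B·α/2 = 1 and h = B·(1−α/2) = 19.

Percentile endpoints at ranks 1 and 19: θ*₍1₎ = 43.7, θ*₍19₎ = 48.8.
Basic interval reflects these around x̄:
  lower = 2 × 46.2 − 48.8 = 43.6
  upper = 2 × 46.2 − 43.7 = 48.7

(43.6, 48.7)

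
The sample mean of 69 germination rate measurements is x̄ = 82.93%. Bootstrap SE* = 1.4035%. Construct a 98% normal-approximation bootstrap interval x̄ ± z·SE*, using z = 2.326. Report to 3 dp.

Margin = 2.326 × 1.4035 = 3.2645
Interval: 82.93 ± 3.2645

(79.665, 86.195)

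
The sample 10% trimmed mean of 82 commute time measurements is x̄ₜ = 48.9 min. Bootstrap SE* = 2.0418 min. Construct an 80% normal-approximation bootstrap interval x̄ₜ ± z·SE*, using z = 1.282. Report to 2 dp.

Margin = 1.282 × 2.0418 = 2.618
Interval: 48.9 ± 2.618

(46.28, 51.52)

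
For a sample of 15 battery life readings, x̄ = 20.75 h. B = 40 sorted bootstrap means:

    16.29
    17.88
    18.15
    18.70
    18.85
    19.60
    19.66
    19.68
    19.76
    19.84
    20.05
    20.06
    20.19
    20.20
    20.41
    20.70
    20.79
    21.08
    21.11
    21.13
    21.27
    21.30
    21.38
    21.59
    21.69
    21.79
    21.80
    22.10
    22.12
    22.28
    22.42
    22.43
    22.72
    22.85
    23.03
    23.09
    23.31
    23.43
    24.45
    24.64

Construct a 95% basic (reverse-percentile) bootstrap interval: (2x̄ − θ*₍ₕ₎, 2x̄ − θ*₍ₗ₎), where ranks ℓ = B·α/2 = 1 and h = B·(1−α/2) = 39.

(17.05, 25.21)

Percentile endpoints at ranks 1 and 39: θ*₍1₎ = 16.29, θ*₍39₎ = 24.45.
Basic interval reflects these around x̄:
  lower = 2 × 20.75 − 24.45 = 17.05
  upper = 2 × 20.75 − 16.29 = 25.21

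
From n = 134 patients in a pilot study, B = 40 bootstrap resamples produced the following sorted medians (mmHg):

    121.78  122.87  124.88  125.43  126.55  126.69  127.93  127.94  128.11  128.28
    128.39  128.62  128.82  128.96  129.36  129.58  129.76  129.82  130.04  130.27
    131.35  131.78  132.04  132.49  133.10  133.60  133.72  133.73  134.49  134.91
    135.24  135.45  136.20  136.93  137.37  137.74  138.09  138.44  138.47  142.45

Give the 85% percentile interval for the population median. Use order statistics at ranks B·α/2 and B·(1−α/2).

α = 0.15; lower rank = 40 × 0.075 = 3; upper rank = 40 × 0.925 = 37.
The 3rd smallest replicate is 124.88; the 37th is 138.09.

(124.88, 138.09)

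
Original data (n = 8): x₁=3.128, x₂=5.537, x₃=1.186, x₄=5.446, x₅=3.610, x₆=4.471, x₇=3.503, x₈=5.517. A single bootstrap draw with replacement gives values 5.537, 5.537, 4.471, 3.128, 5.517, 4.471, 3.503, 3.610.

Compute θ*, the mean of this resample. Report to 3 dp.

Mean = (5.537 + 5.537 + 4.471 + 3.128 + 5.517 + 4.471 + 3.503 + 3.610) / 8 = 35.7740 / 8 = 4.472

θ* = 4.472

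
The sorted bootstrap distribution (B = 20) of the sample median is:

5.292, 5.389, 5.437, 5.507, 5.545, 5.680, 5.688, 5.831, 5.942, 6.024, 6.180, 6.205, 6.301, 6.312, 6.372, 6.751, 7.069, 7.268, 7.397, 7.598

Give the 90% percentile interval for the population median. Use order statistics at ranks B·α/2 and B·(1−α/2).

(5.292, 7.397)

α = 0.10; lower rank = 20 × 0.050 = 1; upper rank = 20 × 0.950 = 19.
The 1st smallest replicate is 5.292; the 19th is 7.397.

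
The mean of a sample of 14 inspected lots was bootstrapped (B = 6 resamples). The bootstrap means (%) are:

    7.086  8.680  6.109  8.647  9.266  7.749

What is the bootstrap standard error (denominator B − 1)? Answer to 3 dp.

SE* = 1.177

Bootstrap SE is the standard deviation of the 6 replicate means.
Mean of replicates: (7.086 + 8.680 + 6.109 + 8.647 + 9.266 + 7.749) / 6 = 47.5370 / 6 = 7.9228
Sum of squared deviations: (−0.8368)² + (+0.7572)² + (−1.8138)² + (+0.7242)² + (+1.3432)² + (−0.1738)² = 6.9223
Variance = 6.9223 / 5 = 1.3845
SE* = √1.3845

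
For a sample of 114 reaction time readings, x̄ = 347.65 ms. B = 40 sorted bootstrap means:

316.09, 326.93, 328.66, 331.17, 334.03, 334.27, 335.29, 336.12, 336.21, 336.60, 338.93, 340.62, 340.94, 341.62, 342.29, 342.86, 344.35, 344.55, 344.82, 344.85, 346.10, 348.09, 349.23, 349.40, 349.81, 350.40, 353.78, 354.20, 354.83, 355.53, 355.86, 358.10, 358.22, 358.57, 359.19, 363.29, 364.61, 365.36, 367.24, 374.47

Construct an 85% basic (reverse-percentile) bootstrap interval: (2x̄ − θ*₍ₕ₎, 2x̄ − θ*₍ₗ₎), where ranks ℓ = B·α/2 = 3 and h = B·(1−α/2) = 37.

Percentile endpoints at ranks 3 and 37: θ*₍3₎ = 328.66, θ*₍37₎ = 364.61.
Basic interval reflects these around x̄:
  lower = 2 × 347.65 − 364.61 = 330.69
  upper = 2 × 347.65 − 328.66 = 366.64

(330.69, 366.64)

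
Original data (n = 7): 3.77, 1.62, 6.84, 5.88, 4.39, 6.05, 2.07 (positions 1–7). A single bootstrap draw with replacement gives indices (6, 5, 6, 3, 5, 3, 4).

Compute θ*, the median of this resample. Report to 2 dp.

Resample values: 6.05, 4.39, 6.05, 6.84, 4.39, 6.84, 5.88.
Sorted: 4.39, 4.39, 5.88, 6.05, 6.05, 6.84, 6.84
Median = middle value = 6.05

θ* = 6.05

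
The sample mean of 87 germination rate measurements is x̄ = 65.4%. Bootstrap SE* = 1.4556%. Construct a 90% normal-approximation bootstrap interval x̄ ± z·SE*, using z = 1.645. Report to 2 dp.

Margin = 1.645 × 1.4556 = 2.394
Interval: 65.4 ± 2.394

(63.01, 67.79)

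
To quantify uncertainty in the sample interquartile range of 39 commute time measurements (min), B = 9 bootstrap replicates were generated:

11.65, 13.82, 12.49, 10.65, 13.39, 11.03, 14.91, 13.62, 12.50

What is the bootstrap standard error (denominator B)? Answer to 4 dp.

SE* = 1.3179

Bootstrap SE is the standard deviation of the 9 replicate interquartile ranges.
Mean of replicates: (11.65 + 13.82 + 12.49 + 10.65 + 13.39 + 11.03 + 14.91 + 13.62 + 12.50) / 9 = 114.06000 / 9 = 12.67333
Sum of squared deviations: (−1.02333)² + (+1.14667)² + (−0.18333)² + (−2.02333)² + (+0.71667)² + (−1.64333)² + (+2.23667)² + (+0.94667)² + (−0.17333)² = 15.63260
Variance = 15.63260 / 9 = 1.73696
SE* = √1.73696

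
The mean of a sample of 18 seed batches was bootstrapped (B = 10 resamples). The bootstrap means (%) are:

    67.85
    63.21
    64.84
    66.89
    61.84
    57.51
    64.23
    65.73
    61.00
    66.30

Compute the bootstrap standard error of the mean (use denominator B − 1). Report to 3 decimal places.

Bootstrap SE is the standard deviation of the 10 replicate means.
Mean of replicates: (67.85 + 63.21 + 64.84 + 66.89 + 61.84 + 57.51 + 64.23 + 65.73 + 61.00 + 66.30) / 10 = 639.4000 / 10 = 63.9400
Sum of squared deviations: (+3.9100)² + (−0.7300)² + (+0.9000)² + (+2.9500)² + (−2.1000)² + (−6.4300)² + (+0.2900)² + (+1.7900)² + (−2.9400)² + (+2.3600)² = 88.5898
Variance = 88.5898 / 9 = 9.8433
SE* = √9.8433

SE* = 3.137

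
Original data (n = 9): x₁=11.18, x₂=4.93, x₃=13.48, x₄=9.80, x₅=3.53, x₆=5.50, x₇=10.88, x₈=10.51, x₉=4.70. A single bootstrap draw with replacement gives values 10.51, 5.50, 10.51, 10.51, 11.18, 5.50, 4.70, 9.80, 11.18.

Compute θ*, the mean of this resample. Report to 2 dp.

θ* = 8.82

Mean = (10.51 + 5.50 + 10.51 + 10.51 + 11.18 + 5.50 + 4.70 + 9.80 + 11.18) / 9 = 79.390 / 9 = 8.82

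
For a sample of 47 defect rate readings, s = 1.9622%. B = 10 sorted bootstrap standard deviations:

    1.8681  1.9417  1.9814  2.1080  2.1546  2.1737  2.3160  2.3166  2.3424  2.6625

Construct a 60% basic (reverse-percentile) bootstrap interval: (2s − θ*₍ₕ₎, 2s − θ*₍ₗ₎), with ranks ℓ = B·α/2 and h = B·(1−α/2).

(1.6078, 1.9827)

Percentile endpoints at ranks 2 and 8: θ*₍2₎ = 1.9417, θ*₍8₎ = 2.3166.
Basic interval reflects these around s:
  lower = 2 × 1.9622 − 2.3166 = 1.6078
  upper = 2 × 1.9622 − 1.9417 = 1.9827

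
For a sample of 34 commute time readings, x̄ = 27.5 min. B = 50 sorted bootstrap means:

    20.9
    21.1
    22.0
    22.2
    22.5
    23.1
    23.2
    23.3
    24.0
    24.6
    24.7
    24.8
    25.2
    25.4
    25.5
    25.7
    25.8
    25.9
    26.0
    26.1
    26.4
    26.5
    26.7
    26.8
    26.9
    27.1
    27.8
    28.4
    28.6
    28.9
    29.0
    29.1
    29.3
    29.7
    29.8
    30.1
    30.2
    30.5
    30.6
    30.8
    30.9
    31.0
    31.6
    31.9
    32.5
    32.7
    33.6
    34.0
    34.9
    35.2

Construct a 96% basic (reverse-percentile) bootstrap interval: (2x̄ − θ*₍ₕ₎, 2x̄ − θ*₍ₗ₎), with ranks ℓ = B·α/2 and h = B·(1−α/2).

Percentile endpoints at ranks 1 and 49: θ*₍1₎ = 20.9, θ*₍49₎ = 34.9.
Basic interval reflects these around x̄:
  lower = 2 × 27.5 − 34.9 = 20.1
  upper = 2 × 27.5 − 20.9 = 34.1

(20.1, 34.1)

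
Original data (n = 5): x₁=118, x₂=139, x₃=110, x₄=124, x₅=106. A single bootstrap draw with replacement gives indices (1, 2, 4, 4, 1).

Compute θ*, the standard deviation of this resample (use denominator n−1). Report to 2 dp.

θ* = 8.59

Resample values: 118, 139, 124, 124, 118.
Mean = 124.6000; sum of squared deviations = 295.2000
s² = 295.2000 / 4 = 73.8000
s = √73.8000 = 8.59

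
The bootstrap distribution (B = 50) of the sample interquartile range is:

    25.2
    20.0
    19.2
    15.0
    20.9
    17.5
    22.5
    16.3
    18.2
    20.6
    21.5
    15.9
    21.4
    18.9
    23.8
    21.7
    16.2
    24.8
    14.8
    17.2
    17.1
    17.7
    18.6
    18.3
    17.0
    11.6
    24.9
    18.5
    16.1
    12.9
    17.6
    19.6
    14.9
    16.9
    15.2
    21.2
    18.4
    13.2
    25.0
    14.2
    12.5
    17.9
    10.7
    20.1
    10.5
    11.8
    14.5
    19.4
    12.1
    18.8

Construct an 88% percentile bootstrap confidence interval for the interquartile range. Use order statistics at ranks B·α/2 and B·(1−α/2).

Sorted replicates: 10.5, 10.7, 11.6, 11.8, 12.1, 12.5, 12.9, 13.2, 14.2, 14.5, 14.8, 14.9, 15.0, 15.2, 15.9, 16.1, 16.2, 16.3, 16.9, 17.0, 17.1, 17.2, 17.5, 17.6, 17.7, 17.9, 18.2, 18.3, 18.4, 18.5, 18.6, 18.8, 18.9, 19.2, 19.4, 19.6, 20.0, 20.1, 20.6, 20.9, 21.2, 21.4, 21.5, 21.7, 22.5, 23.8, 24.8, 24.9, 25.0, 25.2
α = 0.12; lower rank = 50 × 0.060 = 3; upper rank = 50 × 0.940 = 47.
The 3rd smallest replicate is 11.6; the 47th is 24.8.

(11.6, 24.8)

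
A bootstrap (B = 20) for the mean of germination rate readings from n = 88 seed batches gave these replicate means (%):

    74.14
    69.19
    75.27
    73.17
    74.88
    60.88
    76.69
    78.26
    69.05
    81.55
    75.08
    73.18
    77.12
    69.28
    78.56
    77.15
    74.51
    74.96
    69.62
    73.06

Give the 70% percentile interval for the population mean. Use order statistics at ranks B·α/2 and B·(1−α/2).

Sorted replicates: 60.88, 69.05, 69.19, 69.28, 69.62, 73.06, 73.17, 73.18, 74.14, 74.51, 74.88, 74.96, 75.08, 75.27, 76.69, 77.12, 77.15, 78.26, 78.56, 81.55
α = 0.30; lower rank = 20 × 0.150 = 3; upper rank = 20 × 0.850 = 17.
The 3rd smallest replicate is 69.19; the 17th is 77.15.

(69.19, 77.15)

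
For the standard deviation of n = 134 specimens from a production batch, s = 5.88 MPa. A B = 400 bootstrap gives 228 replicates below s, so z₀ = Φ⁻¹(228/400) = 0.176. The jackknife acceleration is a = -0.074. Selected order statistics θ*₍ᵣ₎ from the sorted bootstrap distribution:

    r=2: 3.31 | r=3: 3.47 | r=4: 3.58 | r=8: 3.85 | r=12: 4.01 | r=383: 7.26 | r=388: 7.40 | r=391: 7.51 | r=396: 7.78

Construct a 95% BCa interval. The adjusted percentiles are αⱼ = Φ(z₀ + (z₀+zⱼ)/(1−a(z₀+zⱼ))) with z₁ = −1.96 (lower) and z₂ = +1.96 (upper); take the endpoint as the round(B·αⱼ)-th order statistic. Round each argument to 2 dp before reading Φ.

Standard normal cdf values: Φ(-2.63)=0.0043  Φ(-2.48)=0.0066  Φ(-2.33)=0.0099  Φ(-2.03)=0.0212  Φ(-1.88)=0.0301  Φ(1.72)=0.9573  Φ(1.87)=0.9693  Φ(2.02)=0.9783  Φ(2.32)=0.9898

Lower: z₀ + z₁ = 0.176 + (-1.960) = -1.784; 1 − a(z₀+z₁) = 1 − (-0.074)(-1.784) = 0.8680; argument = 0.176 + (-1.784)/0.8680 = -1.8793 → -1.88.
α₁ = Φ(-1.88) = 0.0301; rank = round(400 × 0.0301) = 12; θ*₍12₎ = 4.01.
Upper: z₀ + z₂ = 2.136; 1 − a(z₀+z₂) = 1.1581; argument = 2.0205 → 2.02; α₂ = 0.9783; rank = 391; θ*₍391₎ = 7.51.

(4.01, 7.51)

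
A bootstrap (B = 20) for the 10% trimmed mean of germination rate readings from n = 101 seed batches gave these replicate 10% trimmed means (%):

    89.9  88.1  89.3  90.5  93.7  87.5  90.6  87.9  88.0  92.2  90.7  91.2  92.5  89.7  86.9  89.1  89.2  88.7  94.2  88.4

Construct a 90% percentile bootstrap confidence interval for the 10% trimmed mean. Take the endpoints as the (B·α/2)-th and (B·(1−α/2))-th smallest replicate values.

Sorted replicates: 86.9, 87.5, 87.9, 88.0, 88.1, 88.4, 88.7, 89.1, 89.2, 89.3, 89.7, 89.9, 90.5, 90.6, 90.7, 91.2, 92.2, 92.5, 93.7, 94.2
α = 0.10; lower rank = 20 × 0.050 = 1; upper rank = 20 × 0.950 = 19.
The 1st smallest replicate is 86.9; the 19th is 93.7.

(86.9, 93.7)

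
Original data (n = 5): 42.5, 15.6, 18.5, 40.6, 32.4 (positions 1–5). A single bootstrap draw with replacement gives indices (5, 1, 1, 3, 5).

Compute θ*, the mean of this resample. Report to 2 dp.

Resample values: 32.4, 42.5, 42.5, 18.5, 32.4.
Mean = (32.4 + 42.5 + 42.5 + 18.5 + 32.4) / 5 = 168.30 / 5 = 33.66

θ* = 33.66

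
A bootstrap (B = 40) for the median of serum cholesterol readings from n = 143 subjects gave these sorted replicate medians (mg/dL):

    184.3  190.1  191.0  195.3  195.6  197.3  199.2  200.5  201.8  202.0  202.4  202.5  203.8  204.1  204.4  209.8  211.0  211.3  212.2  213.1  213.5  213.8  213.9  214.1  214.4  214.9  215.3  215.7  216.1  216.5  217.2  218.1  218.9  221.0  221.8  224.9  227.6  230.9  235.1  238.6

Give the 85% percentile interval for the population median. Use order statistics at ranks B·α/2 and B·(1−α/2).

(191.0, 227.6)

α = 0.15; lower rank = 40 × 0.075 = 3; upper rank = 40 × 0.925 = 37.
The 3rd smallest replicate is 191.0; the 37th is 227.6.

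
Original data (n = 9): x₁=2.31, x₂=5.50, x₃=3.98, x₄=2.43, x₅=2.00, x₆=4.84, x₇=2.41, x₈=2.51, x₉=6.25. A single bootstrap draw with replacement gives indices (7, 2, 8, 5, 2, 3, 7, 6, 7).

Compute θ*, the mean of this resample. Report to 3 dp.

Resample values: 2.41, 5.50, 2.51, 2.00, 5.50, 3.98, 2.41, 4.84, 2.41.
Mean = (2.41 + 5.50 + 2.51 + 2.00 + 5.50 + 3.98 + 2.41 + 4.84 + 2.41) / 9 = 31.560 / 9 = 3.507

θ* = 3.507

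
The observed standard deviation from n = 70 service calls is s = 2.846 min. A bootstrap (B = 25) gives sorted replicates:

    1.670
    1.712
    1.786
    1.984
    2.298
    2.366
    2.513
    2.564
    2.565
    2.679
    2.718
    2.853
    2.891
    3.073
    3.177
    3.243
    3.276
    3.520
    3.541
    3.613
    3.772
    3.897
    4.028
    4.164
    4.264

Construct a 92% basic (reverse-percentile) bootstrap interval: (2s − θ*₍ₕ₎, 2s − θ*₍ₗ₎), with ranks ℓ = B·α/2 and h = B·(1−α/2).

Percentile endpoints at ranks 1 and 24: θ*₍1₎ = 1.670, θ*₍24₎ = 4.164.
Basic interval reflects these around s:
  lower = 2 × 2.846 − 4.164 = 1.528
  upper = 2 × 2.846 − 1.670 = 4.022

(1.528, 4.022)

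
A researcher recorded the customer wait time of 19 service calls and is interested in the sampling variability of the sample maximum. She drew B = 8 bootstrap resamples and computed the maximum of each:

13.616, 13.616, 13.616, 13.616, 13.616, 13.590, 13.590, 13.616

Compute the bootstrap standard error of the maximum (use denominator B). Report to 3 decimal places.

SE* = 0.011

Bootstrap SE is the standard deviation of the 8 replicate maximums.
Mean of replicates: (13.616 + 13.616 + 13.616 + 13.616 + 13.616 + 13.590 + 13.590 + 13.616) / 8 = 108.87600 / 8 = 13.60950
Sum of squared deviations: (+0.00650)² + (+0.00650)² + (+0.00650)² + (+0.00650)² + (+0.00650)² + (−0.01950)² + (−0.01950)² + (+0.00650)² = 0.00101
Variance = 0.00101 / 8 = 0.00013
SE* = √0.00013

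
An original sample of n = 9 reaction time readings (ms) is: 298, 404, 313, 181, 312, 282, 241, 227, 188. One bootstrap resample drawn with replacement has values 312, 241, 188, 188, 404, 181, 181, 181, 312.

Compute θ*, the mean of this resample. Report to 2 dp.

θ* = 243.11

Mean = (312 + 241 + 188 + 188 + 404 + 181 + 181 + 181 + 312) / 9 = 2188.0 / 9 = 243.11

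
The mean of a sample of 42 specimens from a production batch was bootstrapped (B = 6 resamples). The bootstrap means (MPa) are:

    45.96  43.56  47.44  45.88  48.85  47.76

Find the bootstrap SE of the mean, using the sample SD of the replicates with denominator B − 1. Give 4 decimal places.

SE* = 1.8590

Bootstrap SE is the standard deviation of the 6 replicate means.
Mean of replicates: (45.96 + 43.56 + 47.44 + 45.88 + 48.85 + 47.76) / 6 = 279.45000 / 6 = 46.57500
Sum of squared deviations: (−0.61500)² + (−3.01500)² + (+0.86500)² + (−0.69500)² + (+2.27500)² + (+1.18500)² = 17.27955
Variance = 17.27955 / 5 = 3.45591
SE* = √3.45591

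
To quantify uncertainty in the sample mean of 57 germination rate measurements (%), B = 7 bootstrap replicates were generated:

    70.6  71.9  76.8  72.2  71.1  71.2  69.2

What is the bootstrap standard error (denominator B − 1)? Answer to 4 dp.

SE* = 2.3874

Bootstrap SE is the standard deviation of the 7 replicate means.
Mean of replicates: (70.6 + 71.9 + 76.8 + 72.2 + 71.1 + 71.2 + 69.2) / 7 = 503.00000 / 7 = 71.85714
Sum of squared deviations: (−1.25714)² + (+0.04286)² + (+4.94286)² + (+0.34286)² + (−0.75714)² + (−0.65714)² + (−2.65714)² = 34.19714
Variance = 34.19714 / 6 = 5.69952
SE* = √5.69952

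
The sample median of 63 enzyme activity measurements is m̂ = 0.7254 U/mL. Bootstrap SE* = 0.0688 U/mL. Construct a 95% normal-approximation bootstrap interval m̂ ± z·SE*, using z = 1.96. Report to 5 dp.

(0.59055, 0.86025)

Margin = 1.96 × 0.0688 = 0.134848
Interval: 0.7254 ± 0.134848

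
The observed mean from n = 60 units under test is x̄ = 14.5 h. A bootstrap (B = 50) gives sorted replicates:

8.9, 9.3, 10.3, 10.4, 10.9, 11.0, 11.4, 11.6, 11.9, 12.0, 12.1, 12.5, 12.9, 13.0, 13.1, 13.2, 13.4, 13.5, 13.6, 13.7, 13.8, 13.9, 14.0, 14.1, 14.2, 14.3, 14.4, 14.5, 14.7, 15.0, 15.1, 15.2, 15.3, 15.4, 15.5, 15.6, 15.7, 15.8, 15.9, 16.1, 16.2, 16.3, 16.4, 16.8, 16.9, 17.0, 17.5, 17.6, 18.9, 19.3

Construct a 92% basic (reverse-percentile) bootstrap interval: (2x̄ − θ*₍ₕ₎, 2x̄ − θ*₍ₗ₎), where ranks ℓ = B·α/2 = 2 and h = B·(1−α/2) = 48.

Percentile endpoints at ranks 2 and 48: θ*₍2₎ = 9.3, θ*₍48₎ = 17.6.
Basic interval reflects these around x̄:
  lower = 2 × 14.5 − 17.6 = 11.4
  upper = 2 × 14.5 − 9.3 = 19.7

(11.4, 19.7)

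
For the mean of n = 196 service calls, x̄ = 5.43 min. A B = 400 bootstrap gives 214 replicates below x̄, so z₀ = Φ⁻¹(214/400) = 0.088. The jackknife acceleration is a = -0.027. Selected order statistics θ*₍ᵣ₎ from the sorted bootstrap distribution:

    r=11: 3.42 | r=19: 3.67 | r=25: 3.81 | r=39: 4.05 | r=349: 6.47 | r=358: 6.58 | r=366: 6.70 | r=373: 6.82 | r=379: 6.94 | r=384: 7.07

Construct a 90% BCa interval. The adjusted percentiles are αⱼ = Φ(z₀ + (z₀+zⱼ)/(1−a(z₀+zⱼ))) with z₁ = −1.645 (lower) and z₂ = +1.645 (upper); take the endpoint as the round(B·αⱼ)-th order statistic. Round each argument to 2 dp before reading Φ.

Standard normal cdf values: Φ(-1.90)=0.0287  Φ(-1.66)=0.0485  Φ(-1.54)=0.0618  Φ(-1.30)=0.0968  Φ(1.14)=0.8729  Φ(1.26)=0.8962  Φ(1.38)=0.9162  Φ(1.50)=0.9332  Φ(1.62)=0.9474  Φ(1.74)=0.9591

Lower: z₀ + z₁ = 0.088 + (-1.645) = -1.557; 1 − a(z₀+z₁) = 1 − (-0.027)(-1.557) = 0.9580; argument = 0.088 + (-1.557)/0.9580 = -1.5373 → -1.54.
α₁ = Φ(-1.54) = 0.0618; rank = round(400 × 0.0618) = 25; θ*₍25₎ = 3.81.
Upper: z₀ + z₂ = 1.733; 1 − a(z₀+z₂) = 1.0468; argument = 1.7435 → 1.74; α₂ = 0.9591; rank = 384; θ*₍384₎ = 7.07.

(3.81, 7.07)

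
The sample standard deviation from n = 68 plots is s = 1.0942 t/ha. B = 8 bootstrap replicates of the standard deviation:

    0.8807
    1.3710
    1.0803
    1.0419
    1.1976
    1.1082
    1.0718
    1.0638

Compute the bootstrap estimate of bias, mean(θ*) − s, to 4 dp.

mean(θ*) = (0.8807 + 1.3710 + 1.0803 + 1.0419 + 1.1976 + 1.1082 + 1.0718 + 1.0638) / 8 = 1.10191
bias = 1.10191 − 1.0942

bias = +0.0077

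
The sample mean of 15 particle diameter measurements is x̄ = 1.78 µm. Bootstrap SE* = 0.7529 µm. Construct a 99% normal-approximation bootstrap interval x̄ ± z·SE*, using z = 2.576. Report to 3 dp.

Margin = 2.576 × 0.7529 = 1.9395
Interval: 1.78 ± 1.9395

(-0.159, 3.719)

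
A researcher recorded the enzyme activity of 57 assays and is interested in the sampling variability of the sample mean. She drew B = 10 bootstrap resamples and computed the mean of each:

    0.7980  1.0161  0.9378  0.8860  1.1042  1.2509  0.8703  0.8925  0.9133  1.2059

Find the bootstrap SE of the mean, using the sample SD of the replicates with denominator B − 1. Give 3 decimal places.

Bootstrap SE is the standard deviation of the 10 replicate means.
Mean of replicates: (0.7980 + 1.0161 + 0.9378 + 0.8860 + 1.1042 + 1.2509 + 0.8703 + 0.8925 + 0.9133 + 1.2059) / 10 = 9.87500 / 10 = 0.98750
Sum of squared deviations: (−0.18950)² + (+0.02860)² + (−0.04970)² + (−0.10150)² + (+0.11670)² + (+0.26340)² + (−0.11720)² + (−0.09500)² + (−0.07420)² + (+0.21840)² = 0.20846
Variance = 0.20846 / 9 = 0.02316
SE* = √0.02316

SE* = 0.152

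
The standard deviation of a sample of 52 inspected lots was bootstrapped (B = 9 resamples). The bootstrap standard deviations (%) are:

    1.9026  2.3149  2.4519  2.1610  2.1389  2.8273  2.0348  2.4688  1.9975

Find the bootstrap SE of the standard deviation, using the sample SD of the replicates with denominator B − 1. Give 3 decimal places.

SE* = 0.291

Bootstrap SE is the standard deviation of the 9 replicate standard deviations.
Mean of replicates: (1.9026 + 2.3149 + 2.4519 + 2.1610 + 2.1389 + 2.8273 + 2.0348 + 2.4688 + 1.9975) / 9 = 20.29770 / 9 = 2.25530
Sum of squared deviations: (−0.35270)² + (+0.05960)² + (+0.19660)² + (−0.09430)² + (−0.11640)² + (+0.57200)² + (−0.22050)² + (+0.21350)² + (−0.25780)² = 0.67689
Variance = 0.67689 / 8 = 0.08461
SE* = √0.08461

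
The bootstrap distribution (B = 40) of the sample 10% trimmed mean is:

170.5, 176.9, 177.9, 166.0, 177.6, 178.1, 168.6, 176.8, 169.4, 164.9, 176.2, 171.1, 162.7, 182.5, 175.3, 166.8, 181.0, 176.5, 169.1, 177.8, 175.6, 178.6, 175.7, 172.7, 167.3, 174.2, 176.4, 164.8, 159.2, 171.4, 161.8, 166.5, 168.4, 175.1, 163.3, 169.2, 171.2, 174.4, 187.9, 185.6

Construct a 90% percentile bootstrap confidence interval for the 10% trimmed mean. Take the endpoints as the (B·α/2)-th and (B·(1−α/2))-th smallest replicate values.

Sorted replicates: 159.2, 161.8, 162.7, 163.3, 164.8, 164.9, 166.0, 166.5, 166.8, 167.3, 168.4, 168.6, 169.1, 169.2, 169.4, 170.5, 171.1, 171.2, 171.4, 172.7, 174.2, 174.4, 175.1, 175.3, 175.6, 175.7, 176.2, 176.4, 176.5, 176.8, 176.9, 177.6, 177.8, 177.9, 178.1, 178.6, 181.0, 182.5, 185.6, 187.9
α = 0.10; lower rank = 40 × 0.050 = 2; upper rank = 40 × 0.950 = 38.
The 2nd smallest replicate is 161.8; the 38th is 182.5.

(161.8, 182.5)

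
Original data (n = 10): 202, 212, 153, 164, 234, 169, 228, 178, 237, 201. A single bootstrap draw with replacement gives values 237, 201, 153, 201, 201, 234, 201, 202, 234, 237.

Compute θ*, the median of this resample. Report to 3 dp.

θ* = 201.500

Sorted: 153, 201, 201, 201, 201, 202, 234, 234, 237, 237
Median = average of the two middle values = 201.500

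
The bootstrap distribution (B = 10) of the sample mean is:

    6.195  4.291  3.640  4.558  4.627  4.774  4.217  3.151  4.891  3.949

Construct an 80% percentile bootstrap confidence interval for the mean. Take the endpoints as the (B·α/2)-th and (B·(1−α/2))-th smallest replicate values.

(3.151, 4.891)

Sorted replicates: 3.151, 3.640, 3.949, 4.217, 4.291, 4.558, 4.627, 4.774, 4.891, 6.195
α = 0.20; lower rank = 10 × 0.100 = 1; upper rank = 10 × 0.900 = 9.
The 1st smallest replicate is 3.151; the 9th is 4.891.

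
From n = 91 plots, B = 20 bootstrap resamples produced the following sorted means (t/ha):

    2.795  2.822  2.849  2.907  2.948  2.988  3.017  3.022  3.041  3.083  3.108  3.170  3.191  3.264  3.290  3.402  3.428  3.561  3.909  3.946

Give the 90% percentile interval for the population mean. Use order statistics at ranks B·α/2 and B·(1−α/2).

α = 0.10; lower rank = 20 × 0.050 = 1; upper rank = 20 × 0.950 = 19.
The 1st smallest replicate is 2.795; the 19th is 3.909.

(2.795, 3.909)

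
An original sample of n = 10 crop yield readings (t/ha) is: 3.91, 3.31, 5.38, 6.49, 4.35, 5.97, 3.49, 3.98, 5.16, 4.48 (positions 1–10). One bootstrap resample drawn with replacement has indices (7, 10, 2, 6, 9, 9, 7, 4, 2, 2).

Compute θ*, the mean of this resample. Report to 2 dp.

θ* = 4.42

Resample values: 3.49, 4.48, 3.31, 5.97, 5.16, 5.16, 3.49, 6.49, 3.31, 3.31.
Mean = (3.49 + 4.48 + 3.31 + 5.97 + 5.16 + 5.16 + 3.49 + 6.49 + 3.31 + 3.31) / 10 = 44.170 / 10 = 4.42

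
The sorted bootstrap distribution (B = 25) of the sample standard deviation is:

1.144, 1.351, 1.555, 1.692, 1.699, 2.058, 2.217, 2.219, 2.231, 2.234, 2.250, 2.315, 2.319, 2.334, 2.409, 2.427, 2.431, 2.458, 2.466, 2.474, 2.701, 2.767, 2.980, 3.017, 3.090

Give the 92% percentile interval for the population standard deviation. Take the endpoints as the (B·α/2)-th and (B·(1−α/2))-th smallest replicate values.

(1.144, 3.017)

α = 0.08; lower rank = 25 × 0.040 = 1; upper rank = 25 × 0.960 = 24.
The 1st smallest replicate is 1.144; the 24th is 3.017.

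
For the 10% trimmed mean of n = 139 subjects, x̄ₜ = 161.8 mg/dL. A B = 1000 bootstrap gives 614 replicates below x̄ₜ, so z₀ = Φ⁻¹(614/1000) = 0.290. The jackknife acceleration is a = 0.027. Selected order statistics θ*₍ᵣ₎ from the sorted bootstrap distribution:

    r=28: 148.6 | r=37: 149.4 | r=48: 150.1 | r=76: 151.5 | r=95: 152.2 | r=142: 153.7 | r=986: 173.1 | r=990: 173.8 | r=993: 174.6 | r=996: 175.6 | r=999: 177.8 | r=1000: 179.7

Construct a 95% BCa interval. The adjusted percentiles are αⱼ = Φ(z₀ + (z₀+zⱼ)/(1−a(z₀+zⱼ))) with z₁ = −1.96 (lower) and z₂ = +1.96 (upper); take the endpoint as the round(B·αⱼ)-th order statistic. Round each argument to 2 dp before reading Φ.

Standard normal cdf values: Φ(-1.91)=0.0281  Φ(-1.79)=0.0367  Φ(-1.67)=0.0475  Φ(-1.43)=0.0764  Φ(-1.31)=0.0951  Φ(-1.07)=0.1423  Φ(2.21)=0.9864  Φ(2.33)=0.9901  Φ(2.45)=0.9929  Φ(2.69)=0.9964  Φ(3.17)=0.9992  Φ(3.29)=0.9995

(152.2, 175.6)

Lower: z₀ + z₁ = 0.290 + (-1.960) = -1.670; 1 − a(z₀+z₁) = 1 − (0.027)(-1.670) = 1.0451; argument = 0.290 + (-1.670)/1.0451 = -1.3079 → -1.31.
α₁ = Φ(-1.31) = 0.0951; rank = round(1000 × 0.0951) = 95; θ*₍95₎ = 152.2.
Upper: z₀ + z₂ = 2.250; 1 − a(z₀+z₂) = 0.9393; argument = 2.6855 → 2.69; α₂ = 0.9964; rank = 996; θ*₍996₎ = 175.6.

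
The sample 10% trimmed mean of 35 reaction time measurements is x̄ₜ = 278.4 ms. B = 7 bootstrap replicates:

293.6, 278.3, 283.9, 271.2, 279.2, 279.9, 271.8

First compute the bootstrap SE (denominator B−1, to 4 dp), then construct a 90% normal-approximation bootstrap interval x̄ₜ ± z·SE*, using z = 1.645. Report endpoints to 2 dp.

(265.88, 290.92)

Mean of replicates = 279.7000; sum of squared deviations = 347.7600; SE* = √(347.7600/6) = 7.6131
Margin = 1.645 × 7.6131 = 12.524
Interval: 278.4 ± 12.524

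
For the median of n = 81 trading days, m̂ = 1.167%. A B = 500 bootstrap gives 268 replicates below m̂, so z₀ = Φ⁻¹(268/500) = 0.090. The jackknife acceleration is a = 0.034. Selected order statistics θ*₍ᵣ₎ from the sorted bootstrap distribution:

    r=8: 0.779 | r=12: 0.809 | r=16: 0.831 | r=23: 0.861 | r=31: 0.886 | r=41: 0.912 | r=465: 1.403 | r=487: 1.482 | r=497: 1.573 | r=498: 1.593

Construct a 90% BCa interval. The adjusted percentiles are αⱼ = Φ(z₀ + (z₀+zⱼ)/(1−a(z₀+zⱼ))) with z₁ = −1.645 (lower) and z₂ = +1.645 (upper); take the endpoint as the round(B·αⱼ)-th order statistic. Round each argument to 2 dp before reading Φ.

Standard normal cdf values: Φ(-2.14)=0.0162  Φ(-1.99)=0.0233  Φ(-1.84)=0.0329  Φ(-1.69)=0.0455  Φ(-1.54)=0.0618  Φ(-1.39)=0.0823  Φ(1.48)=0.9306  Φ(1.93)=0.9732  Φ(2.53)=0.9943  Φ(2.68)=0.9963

(0.912, 1.482)

Lower: z₀ + z₁ = 0.090 + (-1.645) = -1.555; 1 − a(z₀+z₁) = 1 − (0.034)(-1.555) = 1.0529; argument = 0.090 + (-1.555)/1.0529 = -1.3869 → -1.39.
α₁ = Φ(-1.39) = 0.0823; rank = round(500 × 0.0823) = 41; θ*₍41₎ = 0.912.
Upper: z₀ + z₂ = 1.735; 1 − a(z₀+z₂) = 0.9410; argument = 1.9338 → 1.93; α₂ = 0.9732; rank = 487; θ*₍487₎ = 1.482.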